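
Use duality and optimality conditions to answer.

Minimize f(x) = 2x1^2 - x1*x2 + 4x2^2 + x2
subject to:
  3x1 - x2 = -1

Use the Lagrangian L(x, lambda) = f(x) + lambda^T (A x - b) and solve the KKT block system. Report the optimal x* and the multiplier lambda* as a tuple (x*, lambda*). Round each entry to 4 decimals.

Form the Lagrangian:
  L(x, lambda) = (1/2) x^T Q x + c^T x + lambda^T (A x - b)
Stationarity (grad_x L = 0): Q x + c + A^T lambda = 0.
Primal feasibility: A x = b.

This gives the KKT block system:
  [ Q   A^T ] [ x     ]   [-c ]
  [ A    0  ] [ lambda ] = [ b ]

Solving the linear system:
  x*      = (-0.3714, -0.1143)
  lambda* = (0.4571)
  f(x*)   = 0.1714

x* = (-0.3714, -0.1143), lambda* = (0.4571)


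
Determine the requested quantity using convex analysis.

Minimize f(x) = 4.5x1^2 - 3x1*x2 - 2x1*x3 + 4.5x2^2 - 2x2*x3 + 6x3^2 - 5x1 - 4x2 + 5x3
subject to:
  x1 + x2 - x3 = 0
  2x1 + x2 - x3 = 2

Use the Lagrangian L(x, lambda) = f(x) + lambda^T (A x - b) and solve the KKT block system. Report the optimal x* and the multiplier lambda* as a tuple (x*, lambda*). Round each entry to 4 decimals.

Form the Lagrangian:
  L(x, lambda) = (1/2) x^T Q x + c^T x + lambda^T (A x - b)
Stationarity (grad_x L = 0): Q x + c + A^T lambda = 0.
Primal feasibility: A x = b.

This gives the KKT block system:
  [ Q   A^T ] [ x     ]   [-c ]
  [ A    0  ] [ lambda ] = [ b ]

Solving the linear system:
  x*      = (2, -0.6471, 1.3529)
  lambda* = (49.2941, -30.7647)
  f(x*)   = 30.4412

x* = (2, -0.6471, 1.3529), lambda* = (49.2941, -30.7647)


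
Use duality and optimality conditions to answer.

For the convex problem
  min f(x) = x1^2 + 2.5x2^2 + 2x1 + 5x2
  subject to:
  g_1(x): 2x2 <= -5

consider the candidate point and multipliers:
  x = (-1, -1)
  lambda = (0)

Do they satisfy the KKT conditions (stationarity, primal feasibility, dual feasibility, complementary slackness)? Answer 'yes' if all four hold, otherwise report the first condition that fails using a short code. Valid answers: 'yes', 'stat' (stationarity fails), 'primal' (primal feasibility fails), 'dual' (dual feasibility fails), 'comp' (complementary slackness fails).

Gradient of f: grad f(x) = Q x + c = (0, 0)
Constraint values g_i(x) = a_i^T x - b_i:
  g_1((-1, -1)) = 3
Stationarity residual: grad f(x) + sum_i lambda_i a_i = (0, 0)
  -> stationarity OK
Primal feasibility (all g_i <= 0): FAILS
Dual feasibility (all lambda_i >= 0): OK
Complementary slackness (lambda_i * g_i(x) = 0 for all i): OK

Verdict: the first failing condition is primal_feasibility -> primal.

primal


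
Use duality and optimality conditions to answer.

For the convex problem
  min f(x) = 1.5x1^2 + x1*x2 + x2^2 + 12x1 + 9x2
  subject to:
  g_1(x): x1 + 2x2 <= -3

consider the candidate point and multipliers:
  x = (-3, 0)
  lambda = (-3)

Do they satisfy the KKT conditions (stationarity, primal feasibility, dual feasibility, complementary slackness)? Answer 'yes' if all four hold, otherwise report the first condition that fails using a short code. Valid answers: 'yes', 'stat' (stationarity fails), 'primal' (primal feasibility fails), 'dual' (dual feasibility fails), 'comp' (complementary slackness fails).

Gradient of f: grad f(x) = Q x + c = (3, 6)
Constraint values g_i(x) = a_i^T x - b_i:
  g_1((-3, 0)) = 0
Stationarity residual: grad f(x) + sum_i lambda_i a_i = (0, 0)
  -> stationarity OK
Primal feasibility (all g_i <= 0): OK
Dual feasibility (all lambda_i >= 0): FAILS
Complementary slackness (lambda_i * g_i(x) = 0 for all i): OK

Verdict: the first failing condition is dual_feasibility -> dual.

dual


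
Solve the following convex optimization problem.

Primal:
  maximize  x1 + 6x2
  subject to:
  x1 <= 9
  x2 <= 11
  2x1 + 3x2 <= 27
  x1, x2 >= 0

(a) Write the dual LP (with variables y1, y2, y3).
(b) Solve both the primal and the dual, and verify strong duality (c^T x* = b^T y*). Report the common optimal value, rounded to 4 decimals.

The standard primal-dual pair for 'max c^T x s.t. A x <= b, x >= 0' is:
  Dual:  min b^T y  s.t.  A^T y >= c,  y >= 0.

So the dual LP is:
  minimize  9y1 + 11y2 + 27y3
  subject to:
    y1 + 2y3 >= 1
    y2 + 3y3 >= 6
    y1, y2, y3 >= 0

Solving the primal: x* = (0, 9).
  primal value c^T x* = 54.
Solving the dual: y* = (0, 0, 2).
  dual value b^T y* = 54.
Strong duality: c^T x* = b^T y*. Confirmed.

54


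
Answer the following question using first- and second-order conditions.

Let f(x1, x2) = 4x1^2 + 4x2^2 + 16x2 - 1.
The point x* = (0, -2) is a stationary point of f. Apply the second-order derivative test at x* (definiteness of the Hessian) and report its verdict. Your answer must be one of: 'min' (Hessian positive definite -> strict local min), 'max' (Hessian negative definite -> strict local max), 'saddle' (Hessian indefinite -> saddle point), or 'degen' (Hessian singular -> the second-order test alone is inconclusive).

Compute the Hessian H = grad^2 f:
  H = [[8, 0], [0, 8]]
Verify stationarity: grad f(x*) = H x* + g = (0, 0).
Eigenvalues of H: 8, 8.
Both eigenvalues > 0, so H is positive definite -> x* is a strict local min.

min


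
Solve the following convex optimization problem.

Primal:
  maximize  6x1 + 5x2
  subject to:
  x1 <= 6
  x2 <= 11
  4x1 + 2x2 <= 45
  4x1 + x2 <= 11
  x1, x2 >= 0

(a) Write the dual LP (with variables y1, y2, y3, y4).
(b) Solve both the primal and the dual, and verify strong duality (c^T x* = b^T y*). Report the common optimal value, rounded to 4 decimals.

The standard primal-dual pair for 'max c^T x s.t. A x <= b, x >= 0' is:
  Dual:  min b^T y  s.t.  A^T y >= c,  y >= 0.

So the dual LP is:
  minimize  6y1 + 11y2 + 45y3 + 11y4
  subject to:
    y1 + 4y3 + 4y4 >= 6
    y2 + 2y3 + y4 >= 5
    y1, y2, y3, y4 >= 0

Solving the primal: x* = (0, 11).
  primal value c^T x* = 55.
Solving the dual: y* = (0, 3.5, 0, 1.5).
  dual value b^T y* = 55.
Strong duality: c^T x* = b^T y*. Confirmed.

55


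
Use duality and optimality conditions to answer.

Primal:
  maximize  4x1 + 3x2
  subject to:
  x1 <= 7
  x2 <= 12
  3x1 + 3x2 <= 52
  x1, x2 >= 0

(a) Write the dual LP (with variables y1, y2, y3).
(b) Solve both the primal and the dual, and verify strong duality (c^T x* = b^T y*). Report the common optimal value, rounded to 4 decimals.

The standard primal-dual pair for 'max c^T x s.t. A x <= b, x >= 0' is:
  Dual:  min b^T y  s.t.  A^T y >= c,  y >= 0.

So the dual LP is:
  minimize  7y1 + 12y2 + 52y3
  subject to:
    y1 + 3y3 >= 4
    y2 + 3y3 >= 3
    y1, y2, y3 >= 0

Solving the primal: x* = (7, 10.3333).
  primal value c^T x* = 59.
Solving the dual: y* = (1, 0, 1).
  dual value b^T y* = 59.
Strong duality: c^T x* = b^T y*. Confirmed.

59


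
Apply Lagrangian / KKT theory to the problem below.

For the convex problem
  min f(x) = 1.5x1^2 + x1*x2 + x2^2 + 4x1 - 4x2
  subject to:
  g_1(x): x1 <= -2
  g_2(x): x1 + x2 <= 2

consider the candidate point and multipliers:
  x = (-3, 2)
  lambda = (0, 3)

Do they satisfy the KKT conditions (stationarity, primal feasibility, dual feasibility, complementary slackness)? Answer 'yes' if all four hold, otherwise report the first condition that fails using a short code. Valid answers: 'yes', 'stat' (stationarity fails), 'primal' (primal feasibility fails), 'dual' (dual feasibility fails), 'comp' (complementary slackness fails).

Gradient of f: grad f(x) = Q x + c = (-3, -3)
Constraint values g_i(x) = a_i^T x - b_i:
  g_1((-3, 2)) = -1
  g_2((-3, 2)) = -3
Stationarity residual: grad f(x) + sum_i lambda_i a_i = (0, 0)
  -> stationarity OK
Primal feasibility (all g_i <= 0): OK
Dual feasibility (all lambda_i >= 0): OK
Complementary slackness (lambda_i * g_i(x) = 0 for all i): FAILS

Verdict: the first failing condition is complementary_slackness -> comp.

comp


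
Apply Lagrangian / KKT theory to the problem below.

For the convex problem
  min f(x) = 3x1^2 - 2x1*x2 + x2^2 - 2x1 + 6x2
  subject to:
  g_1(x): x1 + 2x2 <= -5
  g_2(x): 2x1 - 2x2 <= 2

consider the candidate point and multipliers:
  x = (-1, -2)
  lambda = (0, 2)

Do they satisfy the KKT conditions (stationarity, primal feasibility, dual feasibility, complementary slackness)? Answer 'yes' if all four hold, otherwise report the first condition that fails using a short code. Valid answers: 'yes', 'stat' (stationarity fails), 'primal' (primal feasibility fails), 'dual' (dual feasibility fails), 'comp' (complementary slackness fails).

Gradient of f: grad f(x) = Q x + c = (-4, 4)
Constraint values g_i(x) = a_i^T x - b_i:
  g_1((-1, -2)) = 0
  g_2((-1, -2)) = 0
Stationarity residual: grad f(x) + sum_i lambda_i a_i = (0, 0)
  -> stationarity OK
Primal feasibility (all g_i <= 0): OK
Dual feasibility (all lambda_i >= 0): OK
Complementary slackness (lambda_i * g_i(x) = 0 for all i): OK

Verdict: yes, KKT holds.

yes


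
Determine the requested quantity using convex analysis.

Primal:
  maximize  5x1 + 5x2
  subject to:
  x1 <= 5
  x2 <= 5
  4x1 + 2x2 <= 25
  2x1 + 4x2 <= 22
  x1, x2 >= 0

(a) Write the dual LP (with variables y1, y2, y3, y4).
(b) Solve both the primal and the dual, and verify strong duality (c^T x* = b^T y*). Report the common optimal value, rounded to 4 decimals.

The standard primal-dual pair for 'max c^T x s.t. A x <= b, x >= 0' is:
  Dual:  min b^T y  s.t.  A^T y >= c,  y >= 0.

So the dual LP is:
  minimize  5y1 + 5y2 + 25y3 + 22y4
  subject to:
    y1 + 4y3 + 2y4 >= 5
    y2 + 2y3 + 4y4 >= 5
    y1, y2, y3, y4 >= 0

Solving the primal: x* = (4.6667, 3.1667).
  primal value c^T x* = 39.1667.
Solving the dual: y* = (0, 0, 0.8333, 0.8333).
  dual value b^T y* = 39.1667.
Strong duality: c^T x* = b^T y*. Confirmed.

39.1667


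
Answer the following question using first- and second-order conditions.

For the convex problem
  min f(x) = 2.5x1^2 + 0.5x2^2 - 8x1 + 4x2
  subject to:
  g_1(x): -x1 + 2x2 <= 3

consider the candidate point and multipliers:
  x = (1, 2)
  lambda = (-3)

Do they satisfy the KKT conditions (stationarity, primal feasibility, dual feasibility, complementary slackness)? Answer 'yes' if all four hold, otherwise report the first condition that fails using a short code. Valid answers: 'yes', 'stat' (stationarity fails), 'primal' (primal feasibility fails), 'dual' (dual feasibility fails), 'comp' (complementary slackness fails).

Gradient of f: grad f(x) = Q x + c = (-3, 6)
Constraint values g_i(x) = a_i^T x - b_i:
  g_1((1, 2)) = 0
Stationarity residual: grad f(x) + sum_i lambda_i a_i = (0, 0)
  -> stationarity OK
Primal feasibility (all g_i <= 0): OK
Dual feasibility (all lambda_i >= 0): FAILS
Complementary slackness (lambda_i * g_i(x) = 0 for all i): OK

Verdict: the first failing condition is dual_feasibility -> dual.

dual


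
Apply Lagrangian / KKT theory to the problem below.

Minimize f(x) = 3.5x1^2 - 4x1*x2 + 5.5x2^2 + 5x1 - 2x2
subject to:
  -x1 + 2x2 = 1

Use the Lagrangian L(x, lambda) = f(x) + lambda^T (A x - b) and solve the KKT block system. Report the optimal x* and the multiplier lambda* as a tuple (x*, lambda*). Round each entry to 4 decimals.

Form the Lagrangian:
  L(x, lambda) = (1/2) x^T Q x + c^T x + lambda^T (A x - b)
Stationarity (grad_x L = 0): Q x + c + A^T lambda = 0.
Primal feasibility: A x = b.

This gives the KKT block system:
  [ Q   A^T ] [ x     ]   [-c ]
  [ A    0  ] [ lambda ] = [ b ]

Solving the linear system:
  x*      = (-0.8261, 0.087)
  lambda* = (-1.1304)
  f(x*)   = -1.587

x* = (-0.8261, 0.087), lambda* = (-1.1304)


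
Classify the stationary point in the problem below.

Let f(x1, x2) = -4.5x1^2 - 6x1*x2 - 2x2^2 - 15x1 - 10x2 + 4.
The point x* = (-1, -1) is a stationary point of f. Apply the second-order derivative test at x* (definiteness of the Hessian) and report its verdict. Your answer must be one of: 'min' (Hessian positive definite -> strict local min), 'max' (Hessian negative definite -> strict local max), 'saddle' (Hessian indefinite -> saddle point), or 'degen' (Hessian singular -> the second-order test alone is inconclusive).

Compute the Hessian H = grad^2 f:
  H = [[-9, -6], [-6, -4]]
Verify stationarity: grad f(x*) = H x* + g = (0, 0).
Eigenvalues of H: -13, 0.
H has a zero eigenvalue (singular; negative semidefinite but not definite), so H is neither positive definite, negative definite, nor indefinite. The second-order test alone is inconclusive -> degen.
(Indeed, f is constant along the null direction of H through x*, so x* is not a strict local extremum.)

degen


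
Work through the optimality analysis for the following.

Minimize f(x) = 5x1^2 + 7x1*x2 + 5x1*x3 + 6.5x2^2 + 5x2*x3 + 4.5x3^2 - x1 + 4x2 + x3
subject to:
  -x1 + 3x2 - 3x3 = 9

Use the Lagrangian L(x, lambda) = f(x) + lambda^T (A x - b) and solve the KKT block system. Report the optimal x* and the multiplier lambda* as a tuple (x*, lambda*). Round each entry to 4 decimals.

Form the Lagrangian:
  L(x, lambda) = (1/2) x^T Q x + c^T x + lambda^T (A x - b)
Stationarity (grad_x L = 0): Q x + c + A^T lambda = 0.
Primal feasibility: A x = b.

This gives the KKT block system:
  [ Q   A^T ] [ x     ]   [-c ]
  [ A    0  ] [ lambda ] = [ b ]

Solving the linear system:
  x*      = (-0.1914, 1.2001, -1.7361)
  lambda* = (-3.1937)
  f(x*)   = 15.9997

x* = (-0.1914, 1.2001, -1.7361), lambda* = (-3.1937)


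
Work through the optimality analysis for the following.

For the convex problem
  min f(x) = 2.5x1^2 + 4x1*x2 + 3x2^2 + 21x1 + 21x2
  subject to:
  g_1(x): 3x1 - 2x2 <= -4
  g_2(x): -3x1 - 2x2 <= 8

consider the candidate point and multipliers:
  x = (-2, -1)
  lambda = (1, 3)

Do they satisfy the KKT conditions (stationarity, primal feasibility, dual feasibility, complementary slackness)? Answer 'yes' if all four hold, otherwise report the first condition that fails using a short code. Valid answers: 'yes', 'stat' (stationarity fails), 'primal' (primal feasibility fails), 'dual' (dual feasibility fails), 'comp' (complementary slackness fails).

Gradient of f: grad f(x) = Q x + c = (7, 7)
Constraint values g_i(x) = a_i^T x - b_i:
  g_1((-2, -1)) = 0
  g_2((-2, -1)) = 0
Stationarity residual: grad f(x) + sum_i lambda_i a_i = (1, -1)
  -> stationarity FAILS
Primal feasibility (all g_i <= 0): OK
Dual feasibility (all lambda_i >= 0): OK
Complementary slackness (lambda_i * g_i(x) = 0 for all i): OK

Verdict: the first failing condition is stationarity -> stat.

stat


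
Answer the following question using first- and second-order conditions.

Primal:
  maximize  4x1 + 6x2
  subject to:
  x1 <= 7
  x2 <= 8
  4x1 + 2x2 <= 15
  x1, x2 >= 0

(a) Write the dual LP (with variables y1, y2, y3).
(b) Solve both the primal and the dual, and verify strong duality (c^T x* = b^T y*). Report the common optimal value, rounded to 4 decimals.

The standard primal-dual pair for 'max c^T x s.t. A x <= b, x >= 0' is:
  Dual:  min b^T y  s.t.  A^T y >= c,  y >= 0.

So the dual LP is:
  minimize  7y1 + 8y2 + 15y3
  subject to:
    y1 + 4y3 >= 4
    y2 + 2y3 >= 6
    y1, y2, y3 >= 0

Solving the primal: x* = (0, 7.5).
  primal value c^T x* = 45.
Solving the dual: y* = (0, 0, 3).
  dual value b^T y* = 45.
Strong duality: c^T x* = b^T y*. Confirmed.

45


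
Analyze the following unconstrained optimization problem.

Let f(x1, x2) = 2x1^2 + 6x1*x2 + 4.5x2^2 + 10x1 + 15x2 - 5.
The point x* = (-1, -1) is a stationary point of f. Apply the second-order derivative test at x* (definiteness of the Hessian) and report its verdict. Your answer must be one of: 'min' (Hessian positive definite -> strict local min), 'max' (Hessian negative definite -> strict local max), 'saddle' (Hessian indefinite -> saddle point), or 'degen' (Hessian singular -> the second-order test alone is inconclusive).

Compute the Hessian H = grad^2 f:
  H = [[4, 6], [6, 9]]
Verify stationarity: grad f(x*) = H x* + g = (0, 0).
Eigenvalues of H: 0, 13.
H has a zero eigenvalue (singular; positive semidefinite but not definite), so H is neither positive definite, negative definite, nor indefinite. The second-order test alone is inconclusive -> degen.
(Indeed, f is constant along the null direction of H through x*, so x* is not a strict local extremum.)

degen


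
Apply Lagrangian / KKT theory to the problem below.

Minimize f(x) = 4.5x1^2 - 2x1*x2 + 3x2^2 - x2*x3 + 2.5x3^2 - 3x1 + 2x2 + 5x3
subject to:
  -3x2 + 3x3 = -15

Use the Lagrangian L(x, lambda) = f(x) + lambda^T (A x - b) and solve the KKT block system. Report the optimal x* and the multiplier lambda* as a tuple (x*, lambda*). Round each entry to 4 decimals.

Form the Lagrangian:
  L(x, lambda) = (1/2) x^T Q x + c^T x + lambda^T (A x - b)
Stationarity (grad_x L = 0): Q x + c + A^T lambda = 0.
Primal feasibility: A x = b.

This gives the KKT block system:
  [ Q   A^T ] [ x     ]   [-c ]
  [ A    0  ] [ lambda ] = [ b ]

Solving the linear system:
  x*      = (0.6883, 1.5974, -3.4026)
  lambda* = (4.5368)
  f(x*)   = 26.0844

x* = (0.6883, 1.5974, -3.4026), lambda* = (4.5368)


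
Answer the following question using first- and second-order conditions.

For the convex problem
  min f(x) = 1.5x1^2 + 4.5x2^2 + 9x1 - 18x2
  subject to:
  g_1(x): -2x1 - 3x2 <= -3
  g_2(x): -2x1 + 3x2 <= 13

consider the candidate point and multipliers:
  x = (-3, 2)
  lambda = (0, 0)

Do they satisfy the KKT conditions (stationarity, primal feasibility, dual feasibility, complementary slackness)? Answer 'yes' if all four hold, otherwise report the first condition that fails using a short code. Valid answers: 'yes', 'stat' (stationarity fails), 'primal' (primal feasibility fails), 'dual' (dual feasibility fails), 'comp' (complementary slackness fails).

Gradient of f: grad f(x) = Q x + c = (0, 0)
Constraint values g_i(x) = a_i^T x - b_i:
  g_1((-3, 2)) = 3
  g_2((-3, 2)) = -1
Stationarity residual: grad f(x) + sum_i lambda_i a_i = (0, 0)
  -> stationarity OK
Primal feasibility (all g_i <= 0): FAILS
Dual feasibility (all lambda_i >= 0): OK
Complementary slackness (lambda_i * g_i(x) = 0 for all i): OK

Verdict: the first failing condition is primal_feasibility -> primal.

primal


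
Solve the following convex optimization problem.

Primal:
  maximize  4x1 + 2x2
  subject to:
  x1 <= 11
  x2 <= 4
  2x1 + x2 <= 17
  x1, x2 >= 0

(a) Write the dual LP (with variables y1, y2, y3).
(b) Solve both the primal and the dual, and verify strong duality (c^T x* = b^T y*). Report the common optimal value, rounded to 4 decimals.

The standard primal-dual pair for 'max c^T x s.t. A x <= b, x >= 0' is:
  Dual:  min b^T y  s.t.  A^T y >= c,  y >= 0.

So the dual LP is:
  minimize  11y1 + 4y2 + 17y3
  subject to:
    y1 + 2y3 >= 4
    y2 + y3 >= 2
    y1, y2, y3 >= 0

Solving the primal: x* = (8.5, 0).
  primal value c^T x* = 34.
Solving the dual: y* = (0, 0, 2).
  dual value b^T y* = 34.
Strong duality: c^T x* = b^T y*. Confirmed.

34


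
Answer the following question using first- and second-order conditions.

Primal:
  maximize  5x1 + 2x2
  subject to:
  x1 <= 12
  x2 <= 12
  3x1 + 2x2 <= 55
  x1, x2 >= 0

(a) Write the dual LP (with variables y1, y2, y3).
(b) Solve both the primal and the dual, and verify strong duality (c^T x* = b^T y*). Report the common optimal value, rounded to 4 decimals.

The standard primal-dual pair for 'max c^T x s.t. A x <= b, x >= 0' is:
  Dual:  min b^T y  s.t.  A^T y >= c,  y >= 0.

So the dual LP is:
  minimize  12y1 + 12y2 + 55y3
  subject to:
    y1 + 3y3 >= 5
    y2 + 2y3 >= 2
    y1, y2, y3 >= 0

Solving the primal: x* = (12, 9.5).
  primal value c^T x* = 79.
Solving the dual: y* = (2, 0, 1).
  dual value b^T y* = 79.
Strong duality: c^T x* = b^T y*. Confirmed.

79


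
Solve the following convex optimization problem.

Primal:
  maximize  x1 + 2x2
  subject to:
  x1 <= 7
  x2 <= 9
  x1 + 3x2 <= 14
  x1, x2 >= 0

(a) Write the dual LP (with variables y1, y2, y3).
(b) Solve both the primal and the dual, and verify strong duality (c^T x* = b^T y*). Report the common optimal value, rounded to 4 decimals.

The standard primal-dual pair for 'max c^T x s.t. A x <= b, x >= 0' is:
  Dual:  min b^T y  s.t.  A^T y >= c,  y >= 0.

So the dual LP is:
  minimize  7y1 + 9y2 + 14y3
  subject to:
    y1 + y3 >= 1
    y2 + 3y3 >= 2
    y1, y2, y3 >= 0

Solving the primal: x* = (7, 2.3333).
  primal value c^T x* = 11.6667.
Solving the dual: y* = (0.3333, 0, 0.6667).
  dual value b^T y* = 11.6667.
Strong duality: c^T x* = b^T y*. Confirmed.

11.6667


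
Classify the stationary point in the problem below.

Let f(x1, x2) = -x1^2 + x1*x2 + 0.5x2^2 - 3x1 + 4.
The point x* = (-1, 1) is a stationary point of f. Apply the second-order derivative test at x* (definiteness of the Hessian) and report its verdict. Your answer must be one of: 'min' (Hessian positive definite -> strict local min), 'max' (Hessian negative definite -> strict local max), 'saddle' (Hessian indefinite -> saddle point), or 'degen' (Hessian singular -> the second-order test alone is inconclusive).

Compute the Hessian H = grad^2 f:
  H = [[-2, 1], [1, 1]]
Verify stationarity: grad f(x*) = H x* + g = (0, 0).
Eigenvalues of H: -2.3028, 1.3028.
Eigenvalues have mixed signs, so H is indefinite -> x* is a saddle point.

saddle


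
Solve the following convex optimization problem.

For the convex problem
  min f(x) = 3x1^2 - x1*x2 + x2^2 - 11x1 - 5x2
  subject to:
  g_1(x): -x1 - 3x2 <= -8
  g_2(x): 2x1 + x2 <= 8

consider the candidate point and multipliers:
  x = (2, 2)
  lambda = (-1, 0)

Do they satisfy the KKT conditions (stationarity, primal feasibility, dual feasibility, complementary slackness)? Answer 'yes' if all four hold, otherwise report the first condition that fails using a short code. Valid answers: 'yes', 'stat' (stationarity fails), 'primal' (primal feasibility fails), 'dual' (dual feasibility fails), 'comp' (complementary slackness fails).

Gradient of f: grad f(x) = Q x + c = (-1, -3)
Constraint values g_i(x) = a_i^T x - b_i:
  g_1((2, 2)) = 0
  g_2((2, 2)) = -2
Stationarity residual: grad f(x) + sum_i lambda_i a_i = (0, 0)
  -> stationarity OK
Primal feasibility (all g_i <= 0): OK
Dual feasibility (all lambda_i >= 0): FAILS
Complementary slackness (lambda_i * g_i(x) = 0 for all i): OK

Verdict: the first failing condition is dual_feasibility -> dual.

dual


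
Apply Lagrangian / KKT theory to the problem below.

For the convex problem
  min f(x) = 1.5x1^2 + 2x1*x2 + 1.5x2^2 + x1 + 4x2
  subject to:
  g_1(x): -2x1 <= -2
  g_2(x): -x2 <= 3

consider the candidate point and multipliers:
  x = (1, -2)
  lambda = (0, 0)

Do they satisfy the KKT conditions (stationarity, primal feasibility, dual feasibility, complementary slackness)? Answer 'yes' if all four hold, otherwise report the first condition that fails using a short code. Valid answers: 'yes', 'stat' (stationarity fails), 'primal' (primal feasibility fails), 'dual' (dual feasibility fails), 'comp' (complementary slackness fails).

Gradient of f: grad f(x) = Q x + c = (0, 0)
Constraint values g_i(x) = a_i^T x - b_i:
  g_1((1, -2)) = 0
  g_2((1, -2)) = -1
Stationarity residual: grad f(x) + sum_i lambda_i a_i = (0, 0)
  -> stationarity OK
Primal feasibility (all g_i <= 0): OK
Dual feasibility (all lambda_i >= 0): OK
Complementary slackness (lambda_i * g_i(x) = 0 for all i): OK

Verdict: yes, KKT holds.

yes


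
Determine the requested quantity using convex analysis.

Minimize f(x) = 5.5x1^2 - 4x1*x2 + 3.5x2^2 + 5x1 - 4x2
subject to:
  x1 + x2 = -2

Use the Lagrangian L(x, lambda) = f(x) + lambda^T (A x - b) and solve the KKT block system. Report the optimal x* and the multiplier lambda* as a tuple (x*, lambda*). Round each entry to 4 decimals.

Form the Lagrangian:
  L(x, lambda) = (1/2) x^T Q x + c^T x + lambda^T (A x - b)
Stationarity (grad_x L = 0): Q x + c + A^T lambda = 0.
Primal feasibility: A x = b.

This gives the KKT block system:
  [ Q   A^T ] [ x     ]   [-c ]
  [ A    0  ] [ lambda ] = [ b ]

Solving the linear system:
  x*      = (-1.1923, -0.8077)
  lambda* = (4.8846)
  f(x*)   = 3.5192

x* = (-1.1923, -0.8077), lambda* = (4.8846)


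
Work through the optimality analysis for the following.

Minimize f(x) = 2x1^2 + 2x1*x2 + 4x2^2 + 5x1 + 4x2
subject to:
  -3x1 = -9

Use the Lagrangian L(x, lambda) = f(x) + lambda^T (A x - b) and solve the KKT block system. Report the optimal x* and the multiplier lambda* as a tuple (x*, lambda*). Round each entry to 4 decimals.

Form the Lagrangian:
  L(x, lambda) = (1/2) x^T Q x + c^T x + lambda^T (A x - b)
Stationarity (grad_x L = 0): Q x + c + A^T lambda = 0.
Primal feasibility: A x = b.

This gives the KKT block system:
  [ Q   A^T ] [ x     ]   [-c ]
  [ A    0  ] [ lambda ] = [ b ]

Solving the linear system:
  x*      = (3, -1.25)
  lambda* = (4.8333)
  f(x*)   = 26.75

x* = (3, -1.25), lambda* = (4.8333)


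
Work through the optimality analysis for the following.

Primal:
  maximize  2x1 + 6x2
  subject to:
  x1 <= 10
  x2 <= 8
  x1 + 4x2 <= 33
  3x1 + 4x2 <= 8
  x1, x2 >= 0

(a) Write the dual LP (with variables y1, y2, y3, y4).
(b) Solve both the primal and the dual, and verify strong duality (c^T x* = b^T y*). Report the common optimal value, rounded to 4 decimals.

The standard primal-dual pair for 'max c^T x s.t. A x <= b, x >= 0' is:
  Dual:  min b^T y  s.t.  A^T y >= c,  y >= 0.

So the dual LP is:
  minimize  10y1 + 8y2 + 33y3 + 8y4
  subject to:
    y1 + y3 + 3y4 >= 2
    y2 + 4y3 + 4y4 >= 6
    y1, y2, y3, y4 >= 0

Solving the primal: x* = (0, 2).
  primal value c^T x* = 12.
Solving the dual: y* = (0, 0, 0, 1.5).
  dual value b^T y* = 12.
Strong duality: c^T x* = b^T y*. Confirmed.

12


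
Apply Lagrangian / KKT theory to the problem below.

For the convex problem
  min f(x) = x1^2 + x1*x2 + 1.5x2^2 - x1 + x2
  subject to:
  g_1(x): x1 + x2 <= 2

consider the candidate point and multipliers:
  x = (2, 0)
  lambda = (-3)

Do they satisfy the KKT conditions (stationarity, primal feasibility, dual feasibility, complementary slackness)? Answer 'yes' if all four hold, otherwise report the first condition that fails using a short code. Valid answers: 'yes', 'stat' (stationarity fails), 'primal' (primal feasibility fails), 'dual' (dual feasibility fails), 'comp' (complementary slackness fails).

Gradient of f: grad f(x) = Q x + c = (3, 3)
Constraint values g_i(x) = a_i^T x - b_i:
  g_1((2, 0)) = 0
Stationarity residual: grad f(x) + sum_i lambda_i a_i = (0, 0)
  -> stationarity OK
Primal feasibility (all g_i <= 0): OK
Dual feasibility (all lambda_i >= 0): FAILS
Complementary slackness (lambda_i * g_i(x) = 0 for all i): OK

Verdict: the first failing condition is dual_feasibility -> dual.

dual


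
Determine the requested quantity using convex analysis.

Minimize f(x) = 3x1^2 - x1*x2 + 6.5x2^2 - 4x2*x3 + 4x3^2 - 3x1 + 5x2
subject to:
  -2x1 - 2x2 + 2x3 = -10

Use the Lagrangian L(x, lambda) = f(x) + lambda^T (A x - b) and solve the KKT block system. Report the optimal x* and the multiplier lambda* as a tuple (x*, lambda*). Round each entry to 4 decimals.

Form the Lagrangian:
  L(x, lambda) = (1/2) x^T Q x + c^T x + lambda^T (A x - b)
Stationarity (grad_x L = 0): Q x + c + A^T lambda = 0.
Primal feasibility: A x = b.

This gives the KKT block system:
  [ Q   A^T ] [ x     ]   [-c ]
  [ A    0  ] [ lambda ] = [ b ]

Solving the linear system:
  x*      = (2.9711, 0.4682, -1.5607)
  lambda* = (7.1792)
  f(x*)   = 32.6098

x* = (2.9711, 0.4682, -1.5607), lambda* = (7.1792)


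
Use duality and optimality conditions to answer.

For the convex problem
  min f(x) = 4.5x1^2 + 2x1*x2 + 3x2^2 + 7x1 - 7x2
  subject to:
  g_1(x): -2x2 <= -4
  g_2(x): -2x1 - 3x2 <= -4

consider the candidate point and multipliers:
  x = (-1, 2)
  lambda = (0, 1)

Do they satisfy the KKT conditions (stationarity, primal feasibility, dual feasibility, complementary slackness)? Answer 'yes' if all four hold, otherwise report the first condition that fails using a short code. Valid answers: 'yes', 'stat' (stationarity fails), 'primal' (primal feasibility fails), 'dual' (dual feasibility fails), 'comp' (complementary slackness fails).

Gradient of f: grad f(x) = Q x + c = (2, 3)
Constraint values g_i(x) = a_i^T x - b_i:
  g_1((-1, 2)) = 0
  g_2((-1, 2)) = 0
Stationarity residual: grad f(x) + sum_i lambda_i a_i = (0, 0)
  -> stationarity OK
Primal feasibility (all g_i <= 0): OK
Dual feasibility (all lambda_i >= 0): OK
Complementary slackness (lambda_i * g_i(x) = 0 for all i): OK

Verdict: yes, KKT holds.

yes


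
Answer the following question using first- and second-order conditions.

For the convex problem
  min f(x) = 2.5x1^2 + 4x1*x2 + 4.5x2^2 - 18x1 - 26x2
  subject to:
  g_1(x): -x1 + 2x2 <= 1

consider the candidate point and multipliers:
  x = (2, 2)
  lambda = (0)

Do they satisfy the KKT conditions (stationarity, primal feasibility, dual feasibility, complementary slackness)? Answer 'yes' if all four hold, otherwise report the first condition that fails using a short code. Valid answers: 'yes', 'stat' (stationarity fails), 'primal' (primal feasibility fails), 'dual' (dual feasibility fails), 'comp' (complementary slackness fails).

Gradient of f: grad f(x) = Q x + c = (0, 0)
Constraint values g_i(x) = a_i^T x - b_i:
  g_1((2, 2)) = 1
Stationarity residual: grad f(x) + sum_i lambda_i a_i = (0, 0)
  -> stationarity OK
Primal feasibility (all g_i <= 0): FAILS
Dual feasibility (all lambda_i >= 0): OK
Complementary slackness (lambda_i * g_i(x) = 0 for all i): OK

Verdict: the first failing condition is primal_feasibility -> primal.

primal


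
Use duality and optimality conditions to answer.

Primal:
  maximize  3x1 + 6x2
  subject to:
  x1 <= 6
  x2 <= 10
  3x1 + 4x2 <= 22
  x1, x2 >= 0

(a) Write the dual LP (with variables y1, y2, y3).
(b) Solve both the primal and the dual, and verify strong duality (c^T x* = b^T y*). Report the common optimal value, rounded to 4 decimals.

The standard primal-dual pair for 'max c^T x s.t. A x <= b, x >= 0' is:
  Dual:  min b^T y  s.t.  A^T y >= c,  y >= 0.

So the dual LP is:
  minimize  6y1 + 10y2 + 22y3
  subject to:
    y1 + 3y3 >= 3
    y2 + 4y3 >= 6
    y1, y2, y3 >= 0

Solving the primal: x* = (0, 5.5).
  primal value c^T x* = 33.
Solving the dual: y* = (0, 0, 1.5).
  dual value b^T y* = 33.
Strong duality: c^T x* = b^T y*. Confirmed.

33


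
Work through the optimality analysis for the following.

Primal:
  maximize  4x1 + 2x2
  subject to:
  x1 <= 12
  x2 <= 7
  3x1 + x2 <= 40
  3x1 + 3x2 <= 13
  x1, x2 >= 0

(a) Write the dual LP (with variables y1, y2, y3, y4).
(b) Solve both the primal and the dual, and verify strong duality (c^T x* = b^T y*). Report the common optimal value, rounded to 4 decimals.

The standard primal-dual pair for 'max c^T x s.t. A x <= b, x >= 0' is:
  Dual:  min b^T y  s.t.  A^T y >= c,  y >= 0.

So the dual LP is:
  minimize  12y1 + 7y2 + 40y3 + 13y4
  subject to:
    y1 + 3y3 + 3y4 >= 4
    y2 + y3 + 3y4 >= 2
    y1, y2, y3, y4 >= 0

Solving the primal: x* = (4.3333, 0).
  primal value c^T x* = 17.3333.
Solving the dual: y* = (0, 0, 0, 1.3333).
  dual value b^T y* = 17.3333.
Strong duality: c^T x* = b^T y*. Confirmed.

17.3333


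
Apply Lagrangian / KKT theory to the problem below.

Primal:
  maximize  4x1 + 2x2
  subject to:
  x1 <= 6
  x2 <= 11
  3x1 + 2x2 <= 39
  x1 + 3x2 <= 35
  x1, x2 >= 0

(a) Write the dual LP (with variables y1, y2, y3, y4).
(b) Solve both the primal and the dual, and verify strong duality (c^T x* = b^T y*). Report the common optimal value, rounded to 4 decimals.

The standard primal-dual pair for 'max c^T x s.t. A x <= b, x >= 0' is:
  Dual:  min b^T y  s.t.  A^T y >= c,  y >= 0.

So the dual LP is:
  minimize  6y1 + 11y2 + 39y3 + 35y4
  subject to:
    y1 + 3y3 + y4 >= 4
    y2 + 2y3 + 3y4 >= 2
    y1, y2, y3, y4 >= 0

Solving the primal: x* = (6, 9.6667).
  primal value c^T x* = 43.3333.
Solving the dual: y* = (3.3333, 0, 0, 0.6667).
  dual value b^T y* = 43.3333.
Strong duality: c^T x* = b^T y*. Confirmed.

43.3333


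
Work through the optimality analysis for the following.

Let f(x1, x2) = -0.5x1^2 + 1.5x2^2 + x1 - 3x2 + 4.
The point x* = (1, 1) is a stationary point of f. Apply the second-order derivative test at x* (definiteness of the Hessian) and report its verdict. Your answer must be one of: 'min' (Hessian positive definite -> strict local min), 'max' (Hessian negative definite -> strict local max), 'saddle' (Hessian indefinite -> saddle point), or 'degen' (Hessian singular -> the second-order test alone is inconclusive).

Compute the Hessian H = grad^2 f:
  H = [[-1, 0], [0, 3]]
Verify stationarity: grad f(x*) = H x* + g = (0, 0).
Eigenvalues of H: -1, 3.
Eigenvalues have mixed signs, so H is indefinite -> x* is a saddle point.

saddle


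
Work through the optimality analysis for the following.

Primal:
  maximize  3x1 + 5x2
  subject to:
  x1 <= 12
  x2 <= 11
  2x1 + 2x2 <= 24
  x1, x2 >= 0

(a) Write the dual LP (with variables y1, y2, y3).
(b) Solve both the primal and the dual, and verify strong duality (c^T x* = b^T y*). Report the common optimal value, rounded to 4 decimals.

The standard primal-dual pair for 'max c^T x s.t. A x <= b, x >= 0' is:
  Dual:  min b^T y  s.t.  A^T y >= c,  y >= 0.

So the dual LP is:
  minimize  12y1 + 11y2 + 24y3
  subject to:
    y1 + 2y3 >= 3
    y2 + 2y3 >= 5
    y1, y2, y3 >= 0

Solving the primal: x* = (1, 11).
  primal value c^T x* = 58.
Solving the dual: y* = (0, 2, 1.5).
  dual value b^T y* = 58.
Strong duality: c^T x* = b^T y*. Confirmed.

58


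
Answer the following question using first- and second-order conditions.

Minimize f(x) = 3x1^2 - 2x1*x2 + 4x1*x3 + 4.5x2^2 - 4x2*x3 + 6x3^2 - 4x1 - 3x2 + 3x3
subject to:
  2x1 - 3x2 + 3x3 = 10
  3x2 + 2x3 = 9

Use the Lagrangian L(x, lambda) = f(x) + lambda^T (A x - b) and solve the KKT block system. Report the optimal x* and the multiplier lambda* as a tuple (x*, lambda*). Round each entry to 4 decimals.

Form the Lagrangian:
  L(x, lambda) = (1/2) x^T Q x + c^T x + lambda^T (A x - b)
Stationarity (grad_x L = 0): Q x + c + A^T lambda = 0.
Primal feasibility: A x = b.

This gives the KKT block system:
  [ Q   A^T ] [ x     ]   [-c ]
  [ A    0  ] [ lambda ] = [ b ]

Solving the linear system:
  x*      = (2.3627, 1.0967, 2.8549)
  lambda* = (-9.7012, -6.6097)
  f(x*)   = 76.1615

x* = (2.3627, 1.0967, 2.8549), lambda* = (-9.7012, -6.6097)


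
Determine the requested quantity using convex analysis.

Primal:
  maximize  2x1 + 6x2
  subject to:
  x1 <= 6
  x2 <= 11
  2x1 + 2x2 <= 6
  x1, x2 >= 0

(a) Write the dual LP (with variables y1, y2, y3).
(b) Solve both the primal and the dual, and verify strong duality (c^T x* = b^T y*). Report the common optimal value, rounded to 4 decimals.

The standard primal-dual pair for 'max c^T x s.t. A x <= b, x >= 0' is:
  Dual:  min b^T y  s.t.  A^T y >= c,  y >= 0.

So the dual LP is:
  minimize  6y1 + 11y2 + 6y3
  subject to:
    y1 + 2y3 >= 2
    y2 + 2y3 >= 6
    y1, y2, y3 >= 0

Solving the primal: x* = (0, 3).
  primal value c^T x* = 18.
Solving the dual: y* = (0, 0, 3).
  dual value b^T y* = 18.
Strong duality: c^T x* = b^T y*. Confirmed.

18


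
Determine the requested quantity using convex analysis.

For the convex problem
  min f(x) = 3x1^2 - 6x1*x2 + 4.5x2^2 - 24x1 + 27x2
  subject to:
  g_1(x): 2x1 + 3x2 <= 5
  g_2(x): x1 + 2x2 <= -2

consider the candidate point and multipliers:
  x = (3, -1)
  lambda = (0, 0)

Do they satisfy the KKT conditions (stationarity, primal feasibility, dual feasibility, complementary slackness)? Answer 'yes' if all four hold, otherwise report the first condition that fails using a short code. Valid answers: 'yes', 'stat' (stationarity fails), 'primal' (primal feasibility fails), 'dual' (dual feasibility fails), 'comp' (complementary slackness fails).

Gradient of f: grad f(x) = Q x + c = (0, 0)
Constraint values g_i(x) = a_i^T x - b_i:
  g_1((3, -1)) = -2
  g_2((3, -1)) = 3
Stationarity residual: grad f(x) + sum_i lambda_i a_i = (0, 0)
  -> stationarity OK
Primal feasibility (all g_i <= 0): FAILS
Dual feasibility (all lambda_i >= 0): OK
Complementary slackness (lambda_i * g_i(x) = 0 for all i): OK

Verdict: the first failing condition is primal_feasibility -> primal.

primal


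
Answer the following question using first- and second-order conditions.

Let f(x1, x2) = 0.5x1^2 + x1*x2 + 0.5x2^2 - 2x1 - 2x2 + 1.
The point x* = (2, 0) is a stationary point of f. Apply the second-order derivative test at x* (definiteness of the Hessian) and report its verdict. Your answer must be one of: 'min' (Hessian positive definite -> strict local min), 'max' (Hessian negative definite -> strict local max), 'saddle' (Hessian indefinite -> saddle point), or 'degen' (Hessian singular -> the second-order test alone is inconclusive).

Compute the Hessian H = grad^2 f:
  H = [[1, 1], [1, 1]]
Verify stationarity: grad f(x*) = H x* + g = (0, 0).
Eigenvalues of H: 0, 2.
H has a zero eigenvalue (singular; positive semidefinite but not definite), so H is neither positive definite, negative definite, nor indefinite. The second-order test alone is inconclusive -> degen.
(Indeed, f is constant along the null direction of H through x*, so x* is not a strict local extremum.)

degen


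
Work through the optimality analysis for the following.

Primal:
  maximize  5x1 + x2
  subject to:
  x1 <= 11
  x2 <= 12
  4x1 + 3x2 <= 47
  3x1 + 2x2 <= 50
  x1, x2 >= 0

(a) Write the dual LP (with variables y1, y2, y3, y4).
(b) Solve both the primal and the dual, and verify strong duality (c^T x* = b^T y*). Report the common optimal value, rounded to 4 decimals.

The standard primal-dual pair for 'max c^T x s.t. A x <= b, x >= 0' is:
  Dual:  min b^T y  s.t.  A^T y >= c,  y >= 0.

So the dual LP is:
  minimize  11y1 + 12y2 + 47y3 + 50y4
  subject to:
    y1 + 4y3 + 3y4 >= 5
    y2 + 3y3 + 2y4 >= 1
    y1, y2, y3, y4 >= 0

Solving the primal: x* = (11, 1).
  primal value c^T x* = 56.
Solving the dual: y* = (3.6667, 0, 0.3333, 0).
  dual value b^T y* = 56.
Strong duality: c^T x* = b^T y*. Confirmed.

56


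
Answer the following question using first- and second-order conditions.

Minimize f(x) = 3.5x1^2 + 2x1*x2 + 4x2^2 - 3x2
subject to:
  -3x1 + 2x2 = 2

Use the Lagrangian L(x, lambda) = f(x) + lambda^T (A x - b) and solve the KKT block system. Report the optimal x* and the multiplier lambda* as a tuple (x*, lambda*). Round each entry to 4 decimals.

Form the Lagrangian:
  L(x, lambda) = (1/2) x^T Q x + c^T x + lambda^T (A x - b)
Stationarity (grad_x L = 0): Q x + c + A^T lambda = 0.
Primal feasibility: A x = b.

This gives the KKT block system:
  [ Q   A^T ] [ x     ]   [-c ]
  [ A    0  ] [ lambda ] = [ b ]

Solving the linear system:
  x*      = (-0.3065, 0.5403)
  lambda* = (-0.3548)
  f(x*)   = -0.4556

x* = (-0.3065, 0.5403), lambda* = (-0.3548)


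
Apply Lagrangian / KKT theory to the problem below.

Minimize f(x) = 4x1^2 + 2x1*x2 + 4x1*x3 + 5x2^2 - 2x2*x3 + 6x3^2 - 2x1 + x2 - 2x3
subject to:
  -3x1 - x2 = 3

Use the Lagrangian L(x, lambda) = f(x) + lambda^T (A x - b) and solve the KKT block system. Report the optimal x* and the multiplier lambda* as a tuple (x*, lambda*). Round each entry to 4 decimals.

Form the Lagrangian:
  L(x, lambda) = (1/2) x^T Q x + c^T x + lambda^T (A x - b)
Stationarity (grad_x L = 0): Q x + c + A^T lambda = 0.
Primal feasibility: A x = b.

This gives the KKT block system:
  [ Q   A^T ] [ x     ]   [-c ]
  [ A    0  ] [ lambda ] = [ b ]

Solving the linear system:
  x*      = (-0.9742, -0.0773, 0.4785)
  lambda* = (-2.6781)
  f(x*)   = 4.4742

x* = (-0.9742, -0.0773, 0.4785), lambda* = (-2.6781)


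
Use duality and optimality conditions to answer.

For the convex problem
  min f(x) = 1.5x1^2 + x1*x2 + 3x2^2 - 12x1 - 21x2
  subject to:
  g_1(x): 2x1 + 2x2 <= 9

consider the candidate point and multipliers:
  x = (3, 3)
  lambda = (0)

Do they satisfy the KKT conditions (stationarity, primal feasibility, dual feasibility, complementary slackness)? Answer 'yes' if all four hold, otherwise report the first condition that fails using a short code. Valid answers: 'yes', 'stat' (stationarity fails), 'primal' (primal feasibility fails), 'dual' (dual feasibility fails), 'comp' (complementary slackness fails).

Gradient of f: grad f(x) = Q x + c = (0, 0)
Constraint values g_i(x) = a_i^T x - b_i:
  g_1((3, 3)) = 3
Stationarity residual: grad f(x) + sum_i lambda_i a_i = (0, 0)
  -> stationarity OK
Primal feasibility (all g_i <= 0): FAILS
Dual feasibility (all lambda_i >= 0): OK
Complementary slackness (lambda_i * g_i(x) = 0 for all i): OK

Verdict: the first failing condition is primal_feasibility -> primal.

primal


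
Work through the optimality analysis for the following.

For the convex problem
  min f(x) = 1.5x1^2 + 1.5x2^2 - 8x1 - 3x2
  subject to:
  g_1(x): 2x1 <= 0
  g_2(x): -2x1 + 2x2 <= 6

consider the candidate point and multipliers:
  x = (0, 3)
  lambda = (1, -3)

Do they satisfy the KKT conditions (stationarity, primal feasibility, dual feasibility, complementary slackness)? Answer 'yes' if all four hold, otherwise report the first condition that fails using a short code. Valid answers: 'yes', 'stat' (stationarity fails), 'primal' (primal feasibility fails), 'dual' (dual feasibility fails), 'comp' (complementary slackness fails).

Gradient of f: grad f(x) = Q x + c = (-8, 6)
Constraint values g_i(x) = a_i^T x - b_i:
  g_1((0, 3)) = 0
  g_2((0, 3)) = 0
Stationarity residual: grad f(x) + sum_i lambda_i a_i = (0, 0)
  -> stationarity OK
Primal feasibility (all g_i <= 0): OK
Dual feasibility (all lambda_i >= 0): FAILS
Complementary slackness (lambda_i * g_i(x) = 0 for all i): OK

Verdict: the first failing condition is dual_feasibility -> dual.

dual
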